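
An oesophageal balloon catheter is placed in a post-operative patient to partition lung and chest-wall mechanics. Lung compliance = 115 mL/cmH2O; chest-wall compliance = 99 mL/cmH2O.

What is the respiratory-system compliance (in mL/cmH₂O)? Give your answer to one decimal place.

Lung and chest wall are elastances in series: 1/Crs = 1/CL + 1/Ccw.
1/Crs = 1/115 + 1/99 = 0.0188.
Crs = 53.191 mL/cmH2O.

53.2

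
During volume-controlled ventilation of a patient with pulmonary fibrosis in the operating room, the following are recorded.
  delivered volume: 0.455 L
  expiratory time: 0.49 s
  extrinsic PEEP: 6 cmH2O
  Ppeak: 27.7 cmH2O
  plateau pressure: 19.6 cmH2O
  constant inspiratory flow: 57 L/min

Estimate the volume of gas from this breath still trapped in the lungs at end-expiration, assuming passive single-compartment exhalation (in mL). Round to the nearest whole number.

82

Flow: 57 L/min ÷ 60 = 0.95 L/s.
R = (PIP − Pplat)/V̇ = (27.7 − 19.6) / 0.95 = 8.1/0.95 = 8.526 cmH2O·s/L.
C = Vt/(Pplat − PEEP) = 455.0 / (19.6 − 6) = 455.0/13.6 = 33.456 mL/cmH2O.
τ = R × C = 8.526 × 0.03346 L/cmH2O = 0.2853 s.
Fraction remaining = e^(−Te/τ) = e^(−0.49/0.2853) = 0.1795.
Trapped volume = 455.0 × 0.1795 = 81.673 mL.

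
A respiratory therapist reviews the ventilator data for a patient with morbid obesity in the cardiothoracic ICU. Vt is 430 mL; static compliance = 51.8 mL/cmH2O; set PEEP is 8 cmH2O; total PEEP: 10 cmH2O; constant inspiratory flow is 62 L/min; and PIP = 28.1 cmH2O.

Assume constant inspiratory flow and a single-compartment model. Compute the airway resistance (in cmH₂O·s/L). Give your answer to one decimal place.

9.5

Flow: 62 L/min ÷ 60 = 1.0333 L/s.
Total PEEP = 10 cmH2O (set 8 + intrinsic 2); this is the baseline alveolar pressure.
Equation of motion (constant flow): PIP = Vt/C + R·V̇ + PEEP.
R·V̇ = PIP − Vt/C − PEEP = 28.1 − 430/51.8 − 10 = 28.1 − 8.301 − 10 = 9.799 cmH2O.
R = 9.799 / 1.0333 = 9.483 cmH2O·s/L.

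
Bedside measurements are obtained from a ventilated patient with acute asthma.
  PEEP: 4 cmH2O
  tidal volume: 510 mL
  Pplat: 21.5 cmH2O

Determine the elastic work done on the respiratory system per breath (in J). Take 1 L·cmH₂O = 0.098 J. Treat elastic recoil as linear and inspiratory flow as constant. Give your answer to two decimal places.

0.44

Elastic work ≈ ½ × (Pplat − PEEP) × Vt = 0.5 × (21.5 − 4) × 0.510 L = 0.5 × 17.5 × 0.510 = 4.463 L·cmH2O.
× 0.098 J/(L·cmH2O) → 0.4374 J.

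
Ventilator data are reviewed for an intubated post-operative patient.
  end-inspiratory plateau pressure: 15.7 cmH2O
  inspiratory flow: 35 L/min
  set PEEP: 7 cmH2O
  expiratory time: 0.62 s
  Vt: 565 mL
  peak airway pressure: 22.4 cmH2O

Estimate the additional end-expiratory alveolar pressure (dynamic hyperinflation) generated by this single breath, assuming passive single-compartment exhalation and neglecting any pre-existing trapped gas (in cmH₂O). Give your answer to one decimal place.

Flow: 35 L/min ÷ 60 = 0.5833 L/s.
R = (PIP − Pplat)/V̇ = (22.4 − 15.7) / 0.5833 = 6.7/0.5833 = 11.486 cmH2O·s/L.
C = Vt/(Pplat − PEEP) = 565.0 / (15.7 − 7) = 565.0/8.7 = 64.943 mL/cmH2O.
τ = R × C = 11.486 × 0.06494 L/cmH2O = 0.7459 s.
Fraction remaining = e^(−Te/τ) = e^(−0.62/0.7459) = 0.4355; trapped volume = 565.0 × 0.4355 = 246.06 mL.
Additional alveolar pressure from trapping ≈ V_trapped / C = 246.06 / 64.943 = 3.789 cmH2O.

3.8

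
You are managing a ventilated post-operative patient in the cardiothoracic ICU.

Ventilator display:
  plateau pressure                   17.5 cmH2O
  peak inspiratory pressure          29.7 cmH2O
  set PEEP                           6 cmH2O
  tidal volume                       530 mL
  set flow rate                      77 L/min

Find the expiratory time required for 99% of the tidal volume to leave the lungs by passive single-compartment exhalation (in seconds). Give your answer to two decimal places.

2.02

Flow: 77 L/min ÷ 60 = 1.2833 L/s.
R = (PIP − Pplat)/V̇ = (29.7 − 17.5) / 1.2833 = 12.2/1.2833 = 9.507 cmH2O·s/L.
C = Vt/(Pplat − PEEP) = 530.0 / (17.5 − 6) = 530.0/11.5 = 46.087 mL/cmH2O.
τ = R × C = 9.507 × 0.04609 L/cmH2O = 0.4382 s.
t = −τ·ln(1 − 0.99) = −0.4382·ln(0.01) = 2.018 s.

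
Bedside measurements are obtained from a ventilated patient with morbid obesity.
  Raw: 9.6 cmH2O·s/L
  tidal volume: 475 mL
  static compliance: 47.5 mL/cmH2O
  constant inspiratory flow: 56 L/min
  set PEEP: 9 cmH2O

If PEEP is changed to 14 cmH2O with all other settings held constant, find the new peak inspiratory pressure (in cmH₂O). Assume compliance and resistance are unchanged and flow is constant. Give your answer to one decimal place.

Flow: 56 L/min ÷ 60 = 0.9333 L/s.
PIP = Vt/C + R·V̇ + PEEP (constant-flow equation of motion).
Only the baseline term changes: ΔPIP = ΔPEEP = 14 − 9 = 5.0 cmH2O.
Original PIP = 475/47.5 + 9.6×0.9333 + 9 = 27.96 cmH2O; new PIP = 27.96 + (5.0) = 32.96 cmH2O.

33.0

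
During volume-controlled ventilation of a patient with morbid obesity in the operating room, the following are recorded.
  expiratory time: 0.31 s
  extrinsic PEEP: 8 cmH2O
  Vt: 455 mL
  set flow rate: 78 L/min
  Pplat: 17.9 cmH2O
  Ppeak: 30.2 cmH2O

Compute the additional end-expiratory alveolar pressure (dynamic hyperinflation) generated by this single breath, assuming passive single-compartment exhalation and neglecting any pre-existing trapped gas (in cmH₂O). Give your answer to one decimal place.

4.9

Flow: 78 L/min ÷ 60 = 1.3 L/s.
R = (PIP − Pplat)/V̇ = (30.2 − 17.9) / 1.3 = 12.3/1.3 = 9.462 cmH2O·s/L.
C = Vt/(Pplat − PEEP) = 455.0 / (17.9 − 8) = 455.0/9.9 = 45.96 mL/cmH2O.
τ = R × C = 9.462 × 0.04596 L/cmH2O = 0.4349 s.
Fraction remaining = e^(−Te/τ) = e^(−0.31/0.4349) = 0.4903; trapped volume = 455.0 × 0.4903 = 223.09 mL.
Additional alveolar pressure from trapping ≈ V_trapped / C = 223.09 / 45.96 = 4.854 cmH2O.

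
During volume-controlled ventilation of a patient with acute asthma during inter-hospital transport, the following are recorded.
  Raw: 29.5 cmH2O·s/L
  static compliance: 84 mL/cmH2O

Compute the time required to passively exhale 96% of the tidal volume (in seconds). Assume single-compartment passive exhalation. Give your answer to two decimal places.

τ = R × C = 29.5 × 84 mL/cmH2O = 29.5 × 0.084 L/cmH2O = 2.478 s.
Exhaled fraction f = 1 − e^(−t/τ) → t = −τ·ln(1 − f) = −2.478·ln(0.04) = 7.976 s.

7.98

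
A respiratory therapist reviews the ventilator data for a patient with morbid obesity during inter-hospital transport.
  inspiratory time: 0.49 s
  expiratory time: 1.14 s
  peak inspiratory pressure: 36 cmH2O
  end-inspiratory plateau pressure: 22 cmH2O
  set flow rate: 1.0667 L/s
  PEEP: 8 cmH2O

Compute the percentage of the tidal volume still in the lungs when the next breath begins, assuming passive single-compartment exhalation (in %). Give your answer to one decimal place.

Vt = flow × Ti = 1.0667 L/s × 0.49 s × 1000 mL/L = 522.68 mL.
R = (PIP − Pplat)/V̇ = (36 − 22) / 1.0667 = 14.0/1.0667 = 13.125 cmH2O·s/L.
C = Vt/(Pplat − PEEP) = 522.68 / (22 − 8) = 522.68/14.0 = 37.334 mL/cmH2O.
τ = R × C = 13.125 × 0.03733 L/cmH2O = 0.49 s.
Fraction remaining at end-expiration = e^(−Te/τ) = e^(−1.14/0.49) = 0.09763 → 9.763%.

9.8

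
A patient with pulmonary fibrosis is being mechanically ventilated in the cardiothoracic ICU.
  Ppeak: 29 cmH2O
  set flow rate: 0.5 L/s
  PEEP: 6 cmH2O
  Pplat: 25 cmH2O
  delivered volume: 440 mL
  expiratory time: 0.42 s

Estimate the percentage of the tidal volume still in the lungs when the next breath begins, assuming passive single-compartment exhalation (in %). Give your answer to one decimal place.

R = (PIP − Pplat)/V̇ = (29 − 25) / 0.5 = 4.0/0.5 = 8.0 cmH2O·s/L.
C = Vt/(Pplat − PEEP) = 440.0 / (25 − 6) = 440.0/19.0 = 23.158 mL/cmH2O.
τ = R × C = 8.0 × 0.02316 L/cmH2O = 0.1853 s.
Fraction remaining at end-expiration = e^(−Te/τ) = e^(−0.42/0.1853) = 0.1037 → 10.37%.

10.4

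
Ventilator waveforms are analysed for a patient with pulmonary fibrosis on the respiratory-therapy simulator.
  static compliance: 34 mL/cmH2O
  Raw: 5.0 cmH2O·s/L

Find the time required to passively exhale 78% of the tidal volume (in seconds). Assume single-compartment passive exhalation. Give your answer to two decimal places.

0.26

τ = R × C = 5.0 × 34 mL/cmH2O = 5.0 × 0.034 L/cmH2O = 0.17 s.
Exhaled fraction f = 1 − e^(−t/τ) → t = −τ·ln(1 − f) = −0.17·ln(0.22) = 0.2574 s.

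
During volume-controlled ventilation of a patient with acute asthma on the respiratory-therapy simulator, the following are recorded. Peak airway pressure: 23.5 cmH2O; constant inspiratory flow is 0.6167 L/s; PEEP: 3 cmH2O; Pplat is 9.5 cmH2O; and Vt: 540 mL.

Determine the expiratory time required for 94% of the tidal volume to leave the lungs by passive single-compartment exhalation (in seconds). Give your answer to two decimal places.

5.31

R = (PIP − Pplat)/V̇ = (23.5 − 9.5) / 0.6167 = 14.0/0.6167 = 22.701 cmH2O·s/L.
C = Vt/(Pplat − PEEP) = 540.0 / (9.5 − 3) = 540.0/6.5 = 83.077 mL/cmH2O.
τ = R × C = 22.701 × 0.08308 L/cmH2O = 1.886 s.
t = −τ·ln(1 − 0.94) = −1.886·ln(0.06) = 5.306 s.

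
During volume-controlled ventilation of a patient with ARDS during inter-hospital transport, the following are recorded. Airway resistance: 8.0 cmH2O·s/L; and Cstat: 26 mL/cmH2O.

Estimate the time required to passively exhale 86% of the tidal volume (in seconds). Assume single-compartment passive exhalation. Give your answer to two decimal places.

0.41

τ = R × C = 8.0 × 26 mL/cmH2O = 8.0 × 0.026 L/cmH2O = 0.208 s.
Exhaled fraction f = 1 − e^(−t/τ) → t = −τ·ln(1 − f) = −0.208·ln(0.14) = 0.409 s.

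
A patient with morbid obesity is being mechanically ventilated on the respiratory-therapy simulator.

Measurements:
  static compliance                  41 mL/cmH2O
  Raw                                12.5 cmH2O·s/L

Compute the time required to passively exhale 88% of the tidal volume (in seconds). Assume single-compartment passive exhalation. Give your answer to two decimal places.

1.09

τ = R × C = 12.5 × 41 mL/cmH2O = 12.5 × 0.041 L/cmH2O = 0.5125 s.
Exhaled fraction f = 1 − e^(−t/τ) → t = −τ·ln(1 − f) = −0.5125·ln(0.12) = 1.087 s.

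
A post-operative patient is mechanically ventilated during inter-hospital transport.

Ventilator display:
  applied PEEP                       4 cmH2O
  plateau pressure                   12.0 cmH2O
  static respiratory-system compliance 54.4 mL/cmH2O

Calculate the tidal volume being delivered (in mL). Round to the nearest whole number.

435

Vt = Cstat × (Pplat − PEEP) = 54.4 × (12.0 − 4) = 54.4 × 8.0 = 435.2 mL.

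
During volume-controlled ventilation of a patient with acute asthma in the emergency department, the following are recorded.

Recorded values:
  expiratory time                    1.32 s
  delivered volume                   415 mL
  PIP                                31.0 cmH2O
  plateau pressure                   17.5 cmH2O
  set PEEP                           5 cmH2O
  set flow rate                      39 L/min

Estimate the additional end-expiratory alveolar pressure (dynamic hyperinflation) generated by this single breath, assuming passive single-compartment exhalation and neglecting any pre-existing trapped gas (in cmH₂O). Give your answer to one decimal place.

1.8

Flow: 39 L/min ÷ 60 = 0.65 L/s.
R = (PIP − Pplat)/V̇ = (31.0 − 17.5) / 0.65 = 13.5/0.65 = 20.769 cmH2O·s/L.
C = Vt/(Pplat − PEEP) = 415.0 / (17.5 − 5) = 415.0/12.5 = 33.2 mL/cmH2O.
τ = R × C = 20.769 × 0.0332 L/cmH2O = 0.6895 s.
Fraction remaining = e^(−Te/τ) = e^(−1.32/0.6895) = 0.1474; trapped volume = 415.0 × 0.1474 = 61.171 mL.
Additional alveolar pressure from trapping ≈ V_trapped / C = 61.171 / 33.2 = 1.843 cmH2O.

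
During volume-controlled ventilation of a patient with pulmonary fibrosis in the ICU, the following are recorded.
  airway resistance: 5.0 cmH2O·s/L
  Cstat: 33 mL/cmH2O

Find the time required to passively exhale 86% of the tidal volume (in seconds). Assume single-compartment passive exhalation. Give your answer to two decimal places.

τ = R × C = 5.0 × 33 mL/cmH2O = 5.0 × 0.033 L/cmH2O = 0.165 s.
Exhaled fraction f = 1 − e^(−t/τ) → t = −τ·ln(1 − f) = −0.165·ln(0.14) = 0.3244 s.

0.32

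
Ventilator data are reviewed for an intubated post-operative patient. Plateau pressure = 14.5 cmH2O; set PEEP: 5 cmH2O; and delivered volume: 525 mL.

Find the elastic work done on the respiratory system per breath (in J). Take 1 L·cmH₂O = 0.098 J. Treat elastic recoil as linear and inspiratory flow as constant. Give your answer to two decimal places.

0.24

Elastic work ≈ ½ × (Pplat − PEEP) × Vt = 0.5 × (14.5 − 5) × 0.525 L = 0.5 × 9.5 × 0.525 = 2.494 L·cmH2O.
× 0.098 J/(L·cmH2O) → 0.2444 J.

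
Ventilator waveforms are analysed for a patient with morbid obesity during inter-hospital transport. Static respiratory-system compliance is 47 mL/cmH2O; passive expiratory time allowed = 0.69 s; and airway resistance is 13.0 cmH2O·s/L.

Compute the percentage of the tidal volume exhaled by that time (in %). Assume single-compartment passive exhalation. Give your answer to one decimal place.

67.7

τ = R × C = 13.0 × 47 mL/cmH2O = 13.0 × 0.047 L/cmH2O = 0.611 s.
Passive exhalation: V(t)/V₀ = e^(−t/τ) = e^(−0.69/0.611) = 0.3233.
Fraction exhaled = 1 − 0.3233 = 0.6767 → 67.67%.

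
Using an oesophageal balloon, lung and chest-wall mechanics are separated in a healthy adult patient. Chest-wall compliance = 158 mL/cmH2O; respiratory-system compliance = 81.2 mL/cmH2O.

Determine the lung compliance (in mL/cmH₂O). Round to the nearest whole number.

167

1/CL = 1/Crs − 1/Ccw.
1/CL = 1/81.2 − 1/158 = 0.005986.
CL = 167.06 mL/cmH2O.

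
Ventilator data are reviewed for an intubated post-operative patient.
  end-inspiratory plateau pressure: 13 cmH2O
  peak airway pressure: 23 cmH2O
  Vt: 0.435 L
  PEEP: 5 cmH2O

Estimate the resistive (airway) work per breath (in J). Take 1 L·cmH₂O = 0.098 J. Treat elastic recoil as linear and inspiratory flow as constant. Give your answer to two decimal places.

With constant inspiratory flow the resistive pressure is constant at PIP − Pplat = 23 − 13 = 10.0 cmH2O, so resistive work = 10.0 × 0.435 = 4.35 L·cmH2O.
× 0.098 J/(L·cmH2O) → 0.4263 J.

0.43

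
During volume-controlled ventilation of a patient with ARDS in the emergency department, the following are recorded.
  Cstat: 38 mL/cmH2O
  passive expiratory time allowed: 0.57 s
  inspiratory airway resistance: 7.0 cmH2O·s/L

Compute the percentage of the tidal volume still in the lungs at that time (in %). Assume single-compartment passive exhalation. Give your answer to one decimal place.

τ = R × C = 7.0 × 38 mL/cmH2O = 7.0 × 0.038 L/cmH2O = 0.266 s.
Passive exhalation: V(t)/V₀ = e^(−t/τ) = e^(−0.57/0.266) = 0.1173.
Fraction remaining = 0.1173 → 11.73%.

11.7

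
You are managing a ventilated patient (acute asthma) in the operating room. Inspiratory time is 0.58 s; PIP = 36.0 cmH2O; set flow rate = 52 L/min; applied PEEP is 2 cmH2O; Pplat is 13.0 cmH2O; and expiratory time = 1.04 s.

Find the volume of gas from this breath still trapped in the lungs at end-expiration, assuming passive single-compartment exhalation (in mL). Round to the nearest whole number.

213

Flow: 52 L/min ÷ 60 = 0.8667 L/s.
Vt = flow × Ti = 0.8667 L/s × 0.58 s × 1000 mL/L = 502.69 mL.
R = (PIP − Pplat)/V̇ = (36.0 − 13.0) / 0.8667 = 23.0/0.8667 = 26.537 cmH2O·s/L.
C = Vt/(Pplat − PEEP) = 502.69 / (13.0 − 2) = 502.69/11.0 = 45.699 mL/cmH2O.
τ = R × C = 26.537 × 0.0457 L/cmH2O = 1.213 s.
Fraction remaining = e^(−Te/τ) = e^(−1.04/1.213) = 0.4243.
Trapped volume = 502.69 × 0.4243 = 213.29 mL.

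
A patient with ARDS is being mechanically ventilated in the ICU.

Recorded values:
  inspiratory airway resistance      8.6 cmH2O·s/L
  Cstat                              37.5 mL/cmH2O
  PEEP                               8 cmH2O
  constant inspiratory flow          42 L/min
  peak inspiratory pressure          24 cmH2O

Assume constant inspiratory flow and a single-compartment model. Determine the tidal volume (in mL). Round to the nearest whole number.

374

Flow: 42 L/min ÷ 60 = 0.7 L/s.
Equation of motion (constant flow): PIP = Vt/C + R·V̇ + PEEP.
Vt/C = PIP − R·V̇ − PEEP = 24 − 6.02 − 8 = 9.98 cmH2O.
Vt = C × 9.98 = 37.5 × 9.98 = 374.25 mL.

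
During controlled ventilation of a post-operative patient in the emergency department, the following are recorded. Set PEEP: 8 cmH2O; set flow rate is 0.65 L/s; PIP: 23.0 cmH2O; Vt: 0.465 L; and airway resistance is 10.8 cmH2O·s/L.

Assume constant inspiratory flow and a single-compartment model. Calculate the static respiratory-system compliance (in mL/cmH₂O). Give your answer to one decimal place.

58.3

Equation of motion (constant flow): PIP = Vt/C + R·V̇ + PEEP.
Vt/C = PIP − R·V̇ − PEEP = 23.0 − 10.8×0.65 − 8 = 23.0 − 7.02 − 8 = 7.98 cmH2O.
C = Vt / 7.98 = 465 / 7.98 = 58.271 mL/cmH2O.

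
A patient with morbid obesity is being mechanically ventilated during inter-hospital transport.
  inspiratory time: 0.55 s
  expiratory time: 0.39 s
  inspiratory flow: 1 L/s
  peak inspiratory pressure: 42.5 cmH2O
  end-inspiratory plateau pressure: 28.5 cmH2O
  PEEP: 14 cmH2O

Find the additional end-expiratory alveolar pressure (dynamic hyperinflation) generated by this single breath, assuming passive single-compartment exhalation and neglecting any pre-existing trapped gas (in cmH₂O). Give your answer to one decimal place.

Vt = flow × Ti = 1 L/s × 0.55 s × 1000 mL/L = 550.0 mL.
R = (PIP − Pplat)/V̇ = (42.5 − 28.5) / 1 = 14.0/1 = 14.0 cmH2O·s/L.
C = Vt/(Pplat − PEEP) = 550.0 / (28.5 − 14) = 550.0/14.5 = 37.931 mL/cmH2O.
τ = R × C = 14.0 × 0.03793 L/cmH2O = 0.531 s.
Fraction remaining = e^(−Te/τ) = e^(−0.39/0.531) = 0.4798; trapped volume = 550.0 × 0.4798 = 263.89 mL.
Additional alveolar pressure from trapping ≈ V_trapped / C = 263.89 / 37.931 = 6.957 cmH2O.

7.0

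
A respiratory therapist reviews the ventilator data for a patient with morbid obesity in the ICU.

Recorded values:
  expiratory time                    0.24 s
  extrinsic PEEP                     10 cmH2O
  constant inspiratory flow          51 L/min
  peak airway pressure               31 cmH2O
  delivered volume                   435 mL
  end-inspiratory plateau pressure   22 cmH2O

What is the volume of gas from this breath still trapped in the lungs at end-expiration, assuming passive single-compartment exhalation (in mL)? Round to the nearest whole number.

Flow: 51 L/min ÷ 60 = 0.85 L/s.
R = (PIP − Pplat)/V̇ = (31 − 22) / 0.85 = 9.0/0.85 = 10.588 cmH2O·s/L.
C = Vt/(Pplat − PEEP) = 435.0 / (22 − 10) = 435.0/12.0 = 36.25 mL/cmH2O.
τ = R × C = 10.588 × 0.03625 L/cmH2O = 0.3838 s.
Fraction remaining = e^(−Te/τ) = e^(−0.24/0.3838) = 0.5351.
Trapped volume = 435.0 × 0.5351 = 232.77 mL.

233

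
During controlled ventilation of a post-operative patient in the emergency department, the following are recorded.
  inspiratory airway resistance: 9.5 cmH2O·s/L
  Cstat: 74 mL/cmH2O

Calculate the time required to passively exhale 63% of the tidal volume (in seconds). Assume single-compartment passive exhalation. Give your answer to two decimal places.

0.70

τ = R × C = 9.5 × 74 mL/cmH2O = 9.5 × 0.074 L/cmH2O = 0.703 s.
Exhaled fraction f = 1 − e^(−t/τ) → t = −τ·ln(1 − f) = −0.703·ln(0.37) = 0.699 s.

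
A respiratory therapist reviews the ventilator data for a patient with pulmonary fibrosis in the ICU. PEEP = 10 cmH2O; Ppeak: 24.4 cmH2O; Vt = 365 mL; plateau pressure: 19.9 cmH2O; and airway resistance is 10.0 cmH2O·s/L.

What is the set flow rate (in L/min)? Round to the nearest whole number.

flow = (PIP − Pplat) / Raw = (24.4 − 19.9) / 10.0 = 0.45 L/s × 60 = 27.0 L/min.

27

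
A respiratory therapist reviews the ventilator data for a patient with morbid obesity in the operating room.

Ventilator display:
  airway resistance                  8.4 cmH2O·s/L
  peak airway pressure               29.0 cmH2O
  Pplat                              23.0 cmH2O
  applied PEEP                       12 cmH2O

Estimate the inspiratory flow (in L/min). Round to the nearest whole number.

flow = (PIP − Pplat) / Raw = (29.0 − 23.0) / 8.4 = 0.7143 L/s × 60 = 42.858 L/min.

43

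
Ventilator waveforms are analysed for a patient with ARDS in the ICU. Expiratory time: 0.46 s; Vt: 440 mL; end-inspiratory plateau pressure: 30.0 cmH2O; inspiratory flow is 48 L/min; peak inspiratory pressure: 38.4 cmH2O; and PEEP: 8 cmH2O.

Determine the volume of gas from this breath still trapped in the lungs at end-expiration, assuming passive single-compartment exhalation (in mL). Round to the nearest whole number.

49

Flow: 48 L/min ÷ 60 = 0.8 L/s.
R = (PIP − Pplat)/V̇ = (38.4 − 30.0) / 0.8 = 8.4/0.8 = 10.5 cmH2O·s/L.
C = Vt/(Pplat − PEEP) = 440.0 / (30.0 − 8) = 440.0/22.0 = 20.0 mL/cmH2O.
τ = R × C = 10.5 × 0.02 L/cmH2O = 0.21 s.
Fraction remaining = e^(−Te/τ) = e^(−0.46/0.21) = 0.1119.
Trapped volume = 440.0 × 0.1119 = 49.236 mL.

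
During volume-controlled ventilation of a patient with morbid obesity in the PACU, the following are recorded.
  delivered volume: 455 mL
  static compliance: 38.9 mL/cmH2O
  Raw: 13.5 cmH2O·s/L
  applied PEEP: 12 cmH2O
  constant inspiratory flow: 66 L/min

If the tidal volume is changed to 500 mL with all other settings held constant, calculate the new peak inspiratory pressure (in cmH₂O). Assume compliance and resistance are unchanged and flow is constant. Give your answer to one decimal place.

Flow: 66 L/min ÷ 60 = 1.1 L/s.
PIP = Vt/C + R·V̇ + PEEP (constant-flow equation of motion).
Only the elastic term changes: ΔPIP = ΔVt / C = (500 − 455) / 38.9 = 1.157 cmH2O.
Original PIP = 455/38.9 + 13.5×1.1 + 12 = 38.547 cmH2O; new PIP = 38.547 + (1.157) = 39.704 cmH2O.

39.7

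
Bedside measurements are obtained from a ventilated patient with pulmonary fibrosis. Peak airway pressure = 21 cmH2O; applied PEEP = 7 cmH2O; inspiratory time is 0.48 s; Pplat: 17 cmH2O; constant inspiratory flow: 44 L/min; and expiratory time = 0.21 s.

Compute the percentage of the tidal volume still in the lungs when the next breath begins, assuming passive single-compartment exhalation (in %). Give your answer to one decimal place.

Flow: 44 L/min ÷ 60 = 0.7333 L/s.
Vt = flow × Ti = 0.7333 L/s × 0.48 s × 1000 mL/L = 351.98 mL.
R = (PIP − Pplat)/V̇ = (21 − 17) / 0.7333 = 4.0/0.7333 = 5.455 cmH2O·s/L.
C = Vt/(Pplat − PEEP) = 351.98 / (17 − 7) = 351.98/10.0 = 35.198 mL/cmH2O.
τ = R × C = 5.455 × 0.0352 L/cmH2O = 0.192 s.
Fraction remaining at end-expiration = e^(−Te/τ) = e^(−0.21/0.192) = 0.335 → 33.5%.

33.5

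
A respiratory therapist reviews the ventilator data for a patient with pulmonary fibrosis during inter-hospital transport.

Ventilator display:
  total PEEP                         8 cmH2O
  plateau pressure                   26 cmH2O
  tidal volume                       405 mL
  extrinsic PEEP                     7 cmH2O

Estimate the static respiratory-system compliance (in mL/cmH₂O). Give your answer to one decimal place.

22.5

End-expiratory occlusion gives total PEEP = 8 cmH2O (intrinsic PEEP = 8 − 7 = 1). Use total PEEP for the elastic gradient.
Cstat = Vt / (Pplat − PEEPtotal) = 405 / (26 − 8) = 405 / 18.0 = 22.5 mL/cmH2O.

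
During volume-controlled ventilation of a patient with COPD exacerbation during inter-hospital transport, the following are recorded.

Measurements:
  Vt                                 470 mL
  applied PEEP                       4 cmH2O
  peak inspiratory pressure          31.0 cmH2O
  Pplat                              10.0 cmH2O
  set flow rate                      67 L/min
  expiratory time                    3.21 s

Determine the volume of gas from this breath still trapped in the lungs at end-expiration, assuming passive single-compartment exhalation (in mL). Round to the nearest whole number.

53

Flow: 67 L/min ÷ 60 = 1.1167 L/s.
R = (PIP − Pplat)/V̇ = (31.0 − 10.0) / 1.1167 = 21.0/1.1167 = 18.805 cmH2O·s/L.
C = Vt/(Pplat − PEEP) = 470.0 / (10.0 − 4) = 470.0/6.0 = 78.333 mL/cmH2O.
τ = R × C = 18.805 × 0.07833 L/cmH2O = 1.473 s.
Fraction remaining = e^(−Te/τ) = e^(−3.21/1.473) = 0.1131.
Trapped volume = 470.0 × 0.1131 = 53.157 mL.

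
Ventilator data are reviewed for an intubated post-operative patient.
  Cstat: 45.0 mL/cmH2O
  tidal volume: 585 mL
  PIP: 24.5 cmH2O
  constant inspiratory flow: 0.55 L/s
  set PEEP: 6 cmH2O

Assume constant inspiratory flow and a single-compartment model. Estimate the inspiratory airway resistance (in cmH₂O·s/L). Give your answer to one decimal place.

Equation of motion (constant flow): PIP = Vt/C + R·V̇ + PEEP.
R·V̇ = PIP − Vt/C − PEEP = 24.5 − 585/45.0 − 6 = 24.5 − 13.0 − 6 = 5.5 cmH2O.
R = 5.5 / 0.55 = 10.0 cmH2O·s/L.

10.0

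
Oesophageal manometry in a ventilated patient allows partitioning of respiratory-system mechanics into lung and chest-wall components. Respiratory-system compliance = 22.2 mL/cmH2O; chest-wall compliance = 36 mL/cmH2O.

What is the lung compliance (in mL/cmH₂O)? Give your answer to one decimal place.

57.9

1/CL = 1/Crs − 1/Ccw.
1/CL = 1/22.2 − 1/36 = 0.01727.
CL = 57.904 mL/cmH2O.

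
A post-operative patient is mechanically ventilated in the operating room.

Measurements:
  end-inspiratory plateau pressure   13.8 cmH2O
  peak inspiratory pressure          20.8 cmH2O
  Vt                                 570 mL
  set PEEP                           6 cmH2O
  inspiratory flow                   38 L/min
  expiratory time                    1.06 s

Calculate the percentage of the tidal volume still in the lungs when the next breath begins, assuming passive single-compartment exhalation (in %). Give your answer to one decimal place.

26.9

Flow: 38 L/min ÷ 60 = 0.6333 L/s.
R = (PIP − Pplat)/V̇ = (20.8 − 13.8) / 0.6333 = 7.0/0.6333 = 11.053 cmH2O·s/L.
C = Vt/(Pplat − PEEP) = 570.0 / (13.8 − 6) = 570.0/7.8 = 73.077 mL/cmH2O.
τ = R × C = 11.053 × 0.07308 L/cmH2O = 0.8078 s.
Fraction remaining at end-expiration = e^(−Te/τ) = e^(−1.06/0.8078) = 0.2692 → 26.92%.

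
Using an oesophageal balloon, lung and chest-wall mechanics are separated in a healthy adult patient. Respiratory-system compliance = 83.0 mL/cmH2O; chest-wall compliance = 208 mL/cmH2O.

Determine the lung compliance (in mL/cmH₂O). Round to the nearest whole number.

138

1/CL = 1/Crs − 1/Ccw.
1/CL = 1/83.0 − 1/208 = 0.007241.
CL = 138.1 mL/cmH2O.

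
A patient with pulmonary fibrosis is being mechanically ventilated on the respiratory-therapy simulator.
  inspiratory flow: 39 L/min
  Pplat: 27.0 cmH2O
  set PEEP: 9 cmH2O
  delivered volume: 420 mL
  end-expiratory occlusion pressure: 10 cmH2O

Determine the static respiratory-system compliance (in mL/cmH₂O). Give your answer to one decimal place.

End-expiratory occlusion gives total PEEP = 10 cmH2O (intrinsic PEEP = 10 − 9 = 1). Use total PEEP for the elastic gradient.
Cstat = Vt / (Pplat − PEEPtotal) = 420 / (27.0 − 10) = 420 / 17.0 = 24.706 mL/cmH2O.

24.7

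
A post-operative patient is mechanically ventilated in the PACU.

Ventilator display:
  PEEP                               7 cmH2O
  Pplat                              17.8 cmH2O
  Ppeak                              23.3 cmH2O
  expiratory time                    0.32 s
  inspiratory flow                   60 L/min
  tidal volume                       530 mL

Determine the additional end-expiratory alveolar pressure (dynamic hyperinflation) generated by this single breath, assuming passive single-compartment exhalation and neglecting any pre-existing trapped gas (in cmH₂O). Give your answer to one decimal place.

Flow: 60 L/min ÷ 60 = 1 L/s.
R = (PIP − Pplat)/V̇ = (23.3 − 17.8) / 1 = 5.5/1 = 5.5 cmH2O·s/L.
C = Vt/(Pplat − PEEP) = 530.0 / (17.8 − 7) = 530.0/10.8 = 49.074 mL/cmH2O.
τ = R × C = 5.5 × 0.04907 L/cmH2O = 0.2699 s.
Fraction remaining = e^(−Te/τ) = e^(−0.32/0.2699) = 0.3056; trapped volume = 530.0 × 0.3056 = 161.97 mL.
Additional alveolar pressure from trapping ≈ V_trapped / C = 161.97 / 49.074 = 3.301 cmH2O.

3.3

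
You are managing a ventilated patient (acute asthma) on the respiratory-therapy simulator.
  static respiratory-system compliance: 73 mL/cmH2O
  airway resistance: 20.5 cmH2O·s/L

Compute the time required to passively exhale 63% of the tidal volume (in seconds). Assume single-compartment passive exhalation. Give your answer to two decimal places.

τ = R × C = 20.5 × 73 mL/cmH2O = 20.5 × 0.073 L/cmH2O = 1.497 s.
Exhaled fraction f = 1 − e^(−t/τ) → t = −τ·ln(1 − f) = −1.497·ln(0.37) = 1.488 s.

1.49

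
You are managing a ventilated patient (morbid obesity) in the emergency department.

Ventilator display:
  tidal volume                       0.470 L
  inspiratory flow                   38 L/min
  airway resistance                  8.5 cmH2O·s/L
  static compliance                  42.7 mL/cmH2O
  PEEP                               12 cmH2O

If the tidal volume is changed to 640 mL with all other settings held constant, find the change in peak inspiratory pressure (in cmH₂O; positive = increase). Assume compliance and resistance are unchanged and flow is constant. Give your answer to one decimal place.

PIP = Vt/C + R·V̇ + PEEP (constant-flow equation of motion).
Only the elastic term changes: ΔPIP = ΔVt / C = (640 − 470) / 42.7 = 3.981 cmH2O.

4.0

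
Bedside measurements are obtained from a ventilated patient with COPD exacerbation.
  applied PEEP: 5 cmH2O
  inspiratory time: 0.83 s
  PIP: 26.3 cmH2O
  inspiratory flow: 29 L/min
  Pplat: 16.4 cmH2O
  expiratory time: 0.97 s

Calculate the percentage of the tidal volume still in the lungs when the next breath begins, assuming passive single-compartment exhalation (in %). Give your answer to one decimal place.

Flow: 29 L/min ÷ 60 = 0.4833 L/s.
Vt = flow × Ti = 0.4833 L/s × 0.83 s × 1000 mL/L = 401.14 mL.
R = (PIP − Pplat)/V̇ = (26.3 − 16.4) / 0.4833 = 9.9/0.4833 = 20.484 cmH2O·s/L.
C = Vt/(Pplat − PEEP) = 401.14 / (16.4 − 5) = 401.14/11.4 = 35.188 mL/cmH2O.
τ = R × C = 20.484 × 0.03519 L/cmH2O = 0.7208 s.
Fraction remaining at end-expiration = e^(−Te/τ) = e^(−0.97/0.7208) = 0.2604 → 26.04%.

26.0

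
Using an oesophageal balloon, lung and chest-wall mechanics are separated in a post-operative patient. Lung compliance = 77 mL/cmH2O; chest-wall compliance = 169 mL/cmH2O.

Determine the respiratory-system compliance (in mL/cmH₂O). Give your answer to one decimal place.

52.9

Lung and chest wall are elastances in series: 1/Crs = 1/CL + 1/Ccw.
1/Crs = 1/77 + 1/169 = 0.0189.
Crs = 52.91 mL/cmH2O.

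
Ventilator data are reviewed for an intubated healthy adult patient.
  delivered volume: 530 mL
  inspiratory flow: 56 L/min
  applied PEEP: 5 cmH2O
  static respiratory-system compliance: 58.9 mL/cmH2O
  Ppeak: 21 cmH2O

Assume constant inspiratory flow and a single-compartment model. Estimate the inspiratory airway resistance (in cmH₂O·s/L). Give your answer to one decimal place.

Flow: 56 L/min ÷ 60 = 0.9333 L/s.
Equation of motion (constant flow): PIP = Vt/C + R·V̇ + PEEP.
R·V̇ = PIP − Vt/C − PEEP = 21 − 530/58.9 − 5 = 21 − 8.998 − 5 = 7.002 cmH2O.
R = 7.002 / 0.9333 = 7.502 cmH2O·s/L.

7.5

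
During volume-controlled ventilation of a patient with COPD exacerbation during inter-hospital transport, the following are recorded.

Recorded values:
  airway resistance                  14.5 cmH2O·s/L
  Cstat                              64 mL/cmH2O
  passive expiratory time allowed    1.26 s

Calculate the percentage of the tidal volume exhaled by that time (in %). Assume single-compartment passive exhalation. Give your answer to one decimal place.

τ = R × C = 14.5 × 64 mL/cmH2O = 14.5 × 0.064 L/cmH2O = 0.928 s.
Passive exhalation: V(t)/V₀ = e^(−t/τ) = e^(−1.26/0.928) = 0.2572.
Fraction exhaled = 1 − 0.2572 = 0.7428 → 74.28%.

74.3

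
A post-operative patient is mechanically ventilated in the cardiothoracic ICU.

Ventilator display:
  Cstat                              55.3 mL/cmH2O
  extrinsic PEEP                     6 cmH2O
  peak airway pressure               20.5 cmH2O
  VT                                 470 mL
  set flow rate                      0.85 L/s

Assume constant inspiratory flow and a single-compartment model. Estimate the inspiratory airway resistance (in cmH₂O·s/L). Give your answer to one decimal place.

Equation of motion (constant flow): PIP = Vt/C + R·V̇ + PEEP.
R·V̇ = PIP − Vt/C − PEEP = 20.5 − 470/55.3 − 6 = 20.5 − 8.499 − 6 = 6.001 cmH2O.
R = 6.001 / 0.85 = 7.06 cmH2O·s/L.

7.1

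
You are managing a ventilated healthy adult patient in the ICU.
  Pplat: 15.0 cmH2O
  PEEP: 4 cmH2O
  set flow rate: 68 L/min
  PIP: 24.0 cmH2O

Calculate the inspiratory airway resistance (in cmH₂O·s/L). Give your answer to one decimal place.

Flow: 68 L/min ÷ 60 = 1.1333 L/s.
Raw = (PIP − Pplat) / flow = (24.0 − 15.0) / 1.1333 = 9.0 / 1.1333 = 7.941 cmH2O·s/L.

7.9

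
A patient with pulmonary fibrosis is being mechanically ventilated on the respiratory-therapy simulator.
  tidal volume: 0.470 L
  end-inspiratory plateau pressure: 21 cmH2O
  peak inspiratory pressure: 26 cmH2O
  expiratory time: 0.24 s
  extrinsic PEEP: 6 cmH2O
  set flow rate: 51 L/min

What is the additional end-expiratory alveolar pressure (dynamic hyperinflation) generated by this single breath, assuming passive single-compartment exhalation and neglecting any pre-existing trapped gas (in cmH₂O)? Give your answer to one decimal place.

Flow: 51 L/min ÷ 60 = 0.85 L/s.
R = (PIP − Pplat)/V̇ = (26 − 21) / 0.85 = 5.0/0.85 = 5.882 cmH2O·s/L.
C = Vt/(Pplat − PEEP) = 470.0 / (21 − 6) = 470.0/15.0 = 31.333 mL/cmH2O.
τ = R × C = 5.882 × 0.03133 L/cmH2O = 0.1843 s.
Fraction remaining = e^(−Te/τ) = e^(−0.24/0.1843) = 0.2719; trapped volume = 470.0 × 0.2719 = 127.79 mL.
Additional alveolar pressure from trapping ≈ V_trapped / C = 127.79 / 31.333 = 4.078 cmH2O.

4.1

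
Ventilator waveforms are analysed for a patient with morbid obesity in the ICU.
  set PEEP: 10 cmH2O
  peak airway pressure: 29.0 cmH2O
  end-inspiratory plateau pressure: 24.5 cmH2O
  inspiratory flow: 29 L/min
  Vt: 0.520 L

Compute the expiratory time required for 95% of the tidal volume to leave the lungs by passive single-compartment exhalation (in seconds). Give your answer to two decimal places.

Flow: 29 L/min ÷ 60 = 0.4833 L/s.
R = (PIP − Pplat)/V̇ = (29.0 − 24.5) / 0.4833 = 4.5/0.4833 = 9.311 cmH2O·s/L.
C = Vt/(Pplat − PEEP) = 520.0 / (24.5 − 10) = 520.0/14.5 = 35.862 mL/cmH2O.
τ = R × C = 9.311 × 0.03586 L/cmH2O = 0.3339 s.
t = −τ·ln(1 − 0.95) = −0.3339·ln(0.05) = 1.0 s.

1.00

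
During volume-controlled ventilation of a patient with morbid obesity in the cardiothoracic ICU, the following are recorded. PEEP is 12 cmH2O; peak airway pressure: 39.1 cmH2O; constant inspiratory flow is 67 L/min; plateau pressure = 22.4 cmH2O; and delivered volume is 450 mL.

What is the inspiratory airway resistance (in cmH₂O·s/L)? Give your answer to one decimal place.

Flow: 67 L/min ÷ 60 = 1.1167 L/s.
Raw = (PIP − Pplat) / flow = (39.1 − 22.4) / 1.1167 = 16.7 / 1.1167 = 14.955 cmH2O·s/L.

15.0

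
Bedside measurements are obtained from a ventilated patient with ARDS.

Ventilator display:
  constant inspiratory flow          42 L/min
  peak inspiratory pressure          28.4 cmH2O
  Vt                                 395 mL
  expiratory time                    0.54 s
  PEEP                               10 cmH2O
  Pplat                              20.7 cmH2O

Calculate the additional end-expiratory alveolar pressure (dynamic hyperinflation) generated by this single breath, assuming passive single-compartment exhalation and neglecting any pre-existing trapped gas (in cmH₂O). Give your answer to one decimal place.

2.8

Flow: 42 L/min ÷ 60 = 0.7 L/s.
R = (PIP − Pplat)/V̇ = (28.4 − 20.7) / 0.7 = 7.7/0.7 = 11.0 cmH2O·s/L.
C = Vt/(Pplat − PEEP) = 395.0 / (20.7 − 10) = 395.0/10.7 = 36.916 mL/cmH2O.
τ = R × C = 11.0 × 0.03692 L/cmH2O = 0.4061 s.
Fraction remaining = e^(−Te/τ) = e^(−0.54/0.4061) = 0.2646; trapped volume = 395.0 × 0.2646 = 104.52 mL.
Additional alveolar pressure from trapping ≈ V_trapped / C = 104.52 / 36.916 = 2.831 cmH2O.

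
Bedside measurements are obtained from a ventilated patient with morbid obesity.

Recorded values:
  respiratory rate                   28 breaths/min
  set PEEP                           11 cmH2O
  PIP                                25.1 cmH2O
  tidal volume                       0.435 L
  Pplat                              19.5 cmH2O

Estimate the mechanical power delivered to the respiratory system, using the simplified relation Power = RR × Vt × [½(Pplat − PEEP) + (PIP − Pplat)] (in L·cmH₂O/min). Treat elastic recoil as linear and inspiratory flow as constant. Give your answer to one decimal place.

Per-breath work = Vt × [½(Pplat−PEEP) + (PIP−Pplat)] = 0.435 × [0.5×8.5 + 5.6] = 0.435 × 9.85 = 4.285 L·cmH2O.
Power = 28 × 4.285 = 119.98 L·cmH2O/min.

120.0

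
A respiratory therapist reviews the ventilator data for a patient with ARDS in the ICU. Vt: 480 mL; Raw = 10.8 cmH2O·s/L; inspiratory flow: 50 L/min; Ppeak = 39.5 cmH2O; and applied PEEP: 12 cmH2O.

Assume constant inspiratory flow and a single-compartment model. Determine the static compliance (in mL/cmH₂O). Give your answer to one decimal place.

Flow: 50 L/min ÷ 60 = 0.8333 L/s.
Equation of motion (constant flow): PIP = Vt/C + R·V̇ + PEEP.
Vt/C = PIP − R·V̇ − PEEP = 39.5 − 10.8×0.8333 − 12 = 39.5 − 9.0 − 12 = 18.5 cmH2O.
C = Vt / 18.5 = 480 / 18.5 = 25.946 mL/cmH2O.

25.9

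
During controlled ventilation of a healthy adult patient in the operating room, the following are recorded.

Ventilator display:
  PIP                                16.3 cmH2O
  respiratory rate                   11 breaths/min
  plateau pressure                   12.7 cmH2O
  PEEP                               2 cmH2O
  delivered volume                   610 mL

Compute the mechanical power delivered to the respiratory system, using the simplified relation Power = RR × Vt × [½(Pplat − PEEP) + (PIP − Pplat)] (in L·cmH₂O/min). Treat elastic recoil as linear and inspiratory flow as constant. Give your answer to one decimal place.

Per-breath work = Vt × [½(Pplat−PEEP) + (PIP−Pplat)] = 0.610 × [0.5×10.7 + 3.6] = 0.610 × 8.95 = 5.46 L·cmH2O.
Power = 11 × 5.46 = 60.06 L·cmH2O/min.

60.1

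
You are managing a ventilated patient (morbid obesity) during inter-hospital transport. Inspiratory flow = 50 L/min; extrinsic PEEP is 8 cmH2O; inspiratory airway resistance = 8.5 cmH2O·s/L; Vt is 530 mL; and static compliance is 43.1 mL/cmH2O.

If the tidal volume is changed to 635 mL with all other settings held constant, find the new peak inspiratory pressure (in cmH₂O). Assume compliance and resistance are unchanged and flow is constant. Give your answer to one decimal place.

29.8

Flow: 50 L/min ÷ 60 = 0.8333 L/s.
PIP = Vt/C + R·V̇ + PEEP (constant-flow equation of motion).
Only the elastic term changes: ΔPIP = ΔVt / C = (635 − 530) / 43.1 = 2.436 cmH2O.
Original PIP = 530/43.1 + 8.5×0.8333 + 8 = 27.38 cmH2O; new PIP = 27.38 + (2.436) = 29.816 cmH2O.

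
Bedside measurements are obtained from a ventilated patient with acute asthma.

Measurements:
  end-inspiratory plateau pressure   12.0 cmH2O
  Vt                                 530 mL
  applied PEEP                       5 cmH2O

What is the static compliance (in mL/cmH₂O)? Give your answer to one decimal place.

75.7

Cstat = Vt / (Pplat − PEEP) = 530 / (12.0 − 5) = 530 / 7.0 = 75.714 mL/cmH2O.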